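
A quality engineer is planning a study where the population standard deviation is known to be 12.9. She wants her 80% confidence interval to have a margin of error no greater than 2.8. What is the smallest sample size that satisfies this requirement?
n ≥ 35

For margin E ≤ 2.8:
n ≥ (z* · σ / E)²
n ≥ (1.282 · 12.9 / 2.8)²
n ≥ 34.89

Minimum n = 35 (rounding up)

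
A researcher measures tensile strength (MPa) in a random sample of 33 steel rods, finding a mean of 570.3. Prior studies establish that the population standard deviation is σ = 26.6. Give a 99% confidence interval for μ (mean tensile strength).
(558.37, 582.23)

z-interval (σ known):
z* = 2.576 for 99% confidence

Margin of error = z* · σ/√n = 2.576 · 26.6/√33 = 11.93

CI: (570.3 - 11.93, 570.3 + 11.93) = (558.37, 582.23)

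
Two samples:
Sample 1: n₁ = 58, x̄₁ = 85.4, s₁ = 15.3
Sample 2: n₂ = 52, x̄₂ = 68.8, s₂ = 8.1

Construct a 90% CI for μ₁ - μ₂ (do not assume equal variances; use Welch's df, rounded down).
(12.77, 20.43)

Difference: x̄₁ - x̄₂ = 16.60
SE = √(s₁²/n₁ + s₂²/n₂) = √(15.3²/58 + 8.1²/52) = 2.3017
df = 88.54 → 88 (Welch–Satterthwaite, rounded down)
t* = 1.662

CI: 16.60 ± 1.662 · 2.3017 = 16.60 ± 3.83 = (12.77, 20.43)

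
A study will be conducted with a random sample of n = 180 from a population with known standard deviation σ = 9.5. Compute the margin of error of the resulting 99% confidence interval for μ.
Margin of error = 1.82

Margin of error = z* · σ/√n
= 2.576 · 9.5/√180
= 2.576 · 9.5/13.4164
= 1.82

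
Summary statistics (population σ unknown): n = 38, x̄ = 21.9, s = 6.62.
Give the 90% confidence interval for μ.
(20.09, 23.71)

t-interval (σ unknown):
df = n - 1 = 37
t* = 1.687 for 90% confidence

Margin of error = t* · s/√n = 1.687 · 6.62/√38 = 1.81

CI: (20.09, 23.71)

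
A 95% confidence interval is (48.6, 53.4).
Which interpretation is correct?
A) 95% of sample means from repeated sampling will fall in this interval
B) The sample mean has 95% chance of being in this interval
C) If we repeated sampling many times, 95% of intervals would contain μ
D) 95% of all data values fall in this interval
C

A) Wrong — coverage applies to intervals containing μ, not to future x̄ values.
B) Wrong — x̄ is observed and sits in the interval by construction.
C) Correct — this is the frequentist long-run coverage interpretation.
D) Wrong — a CI is about the parameter μ, not individual data values.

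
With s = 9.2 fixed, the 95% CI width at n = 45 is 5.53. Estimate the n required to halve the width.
n ≈ 180

CI width ∝ 1/√n
To reduce width by factor 2, need √n to grow by 2 → need 2² = 4 times as many samples.

Current: n = 45, width = 5.53
New: n = 180, width ≈ 2.71

Width reduced by factor of 5.53/2.71 = 2.04.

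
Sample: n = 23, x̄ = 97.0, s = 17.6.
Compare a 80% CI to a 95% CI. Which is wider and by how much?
95% CI is wider by 5.52

df = 22
80% CI: t* = 1.321, (92.15, 101.85), width = 2 · t* · s/√n = 9.70
95% CI: t* = 2.074, (89.39, 104.61), width = 2 · t* · s/√n = 15.22

The 95% CI is wider by 15.22 - 9.70 = 5.52.
Higher confidence requires a wider interval.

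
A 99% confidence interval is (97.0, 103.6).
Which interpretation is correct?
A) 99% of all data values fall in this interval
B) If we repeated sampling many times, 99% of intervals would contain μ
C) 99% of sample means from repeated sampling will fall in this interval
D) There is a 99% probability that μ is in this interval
B

A) Wrong — a CI is about the parameter μ, not individual data values.
B) Correct — this is the frequentist long-run coverage interpretation.
C) Wrong — coverage applies to intervals containing μ, not to future x̄ values.
D) Wrong — μ is fixed; the randomness lives in the interval, not in μ.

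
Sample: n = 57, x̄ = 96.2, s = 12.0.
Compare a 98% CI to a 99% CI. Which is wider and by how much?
99% CI is wider by 0.87

df = 56
98% CI: t* = 2.395, (92.39, 100.01), width = 2 · t* · s/√n = 7.61
99% CI: t* = 2.667, (91.96, 100.44), width = 2 · t* · s/√n = 8.48

The 99% CI is wider by 8.48 - 7.61 = 0.87.
Higher confidence requires a wider interval.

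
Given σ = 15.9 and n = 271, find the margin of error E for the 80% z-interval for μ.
Margin of error = 1.24

Margin of error = z* · σ/√n
= 1.282 · 15.9/√271
= 1.282 · 15.9/16.4621
= 1.24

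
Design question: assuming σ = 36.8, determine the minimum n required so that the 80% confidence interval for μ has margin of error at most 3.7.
n ≥ 163

For margin E ≤ 3.7:
n ≥ (z* · σ / E)²
n ≥ (1.282 · 36.8 / 3.7)²
n ≥ 162.58

Minimum n = 163 (rounding up)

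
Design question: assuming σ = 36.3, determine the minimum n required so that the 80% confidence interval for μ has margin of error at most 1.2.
n ≥ 1504

For margin E ≤ 1.2:
n ≥ (z* · σ / E)²
n ≥ (1.282 · 36.3 / 1.2)²
n ≥ 1503.93

Minimum n = 1504 (rounding up)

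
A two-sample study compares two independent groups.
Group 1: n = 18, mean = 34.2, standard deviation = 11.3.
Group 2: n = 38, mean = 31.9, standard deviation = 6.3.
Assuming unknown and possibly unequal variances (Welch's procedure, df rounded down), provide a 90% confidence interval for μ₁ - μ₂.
(-2.60, 7.20)

Difference: x̄₁ - x̄₂ = 2.30
SE = √(s₁²/n₁ + s₂²/n₂) = √(11.3²/18 + 6.3²/38) = 2.8528
df = 22.15 → 22 (Welch–Satterthwaite, rounded down)
t* = 1.717

CI: 2.30 ± 1.717 · 2.8528 = 2.30 ± 4.90 = (-2.60, 7.20)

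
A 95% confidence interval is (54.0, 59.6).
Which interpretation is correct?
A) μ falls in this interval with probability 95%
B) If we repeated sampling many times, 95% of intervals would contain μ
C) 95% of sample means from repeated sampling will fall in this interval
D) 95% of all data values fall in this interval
B

A) Wrong — μ is fixed; the randomness lives in the interval, not in μ.
B) Correct — this is the frequentist long-run coverage interpretation.
C) Wrong — coverage applies to intervals containing μ, not to future x̄ values.
D) Wrong — a CI is about the parameter μ, not individual data values.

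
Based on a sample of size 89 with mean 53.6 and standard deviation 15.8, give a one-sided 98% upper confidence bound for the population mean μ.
μ ≤ 57.09

Upper bound (one-sided):
t* = 2.085 (one-sided for 98%)
Upper bound = x̄ + t* · s/√n = 53.6 + 2.085 · 15.8/√89 = 57.09

We are 98% confident that μ ≤ 57.09.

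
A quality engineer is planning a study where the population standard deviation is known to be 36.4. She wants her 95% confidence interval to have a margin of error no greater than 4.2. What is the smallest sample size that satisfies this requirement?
n ≥ 289

For margin E ≤ 4.2:
n ≥ (z* · σ / E)²
n ≥ (1.960 · 36.4 / 4.2)²
n ≥ 288.55

Minimum n = 289 (rounding up)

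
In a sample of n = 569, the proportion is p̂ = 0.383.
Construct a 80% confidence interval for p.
(0.357, 0.409)

Proportion CI:
SE = √(p̂(1-p̂)/n) = √(0.383 · 0.617 / 569) = 0.02038

z* = 1.282
Margin = z* · SE = 1.282 · 0.02038 = 0.0261

CI: 0.383 ± 0.0261 = (0.357, 0.409)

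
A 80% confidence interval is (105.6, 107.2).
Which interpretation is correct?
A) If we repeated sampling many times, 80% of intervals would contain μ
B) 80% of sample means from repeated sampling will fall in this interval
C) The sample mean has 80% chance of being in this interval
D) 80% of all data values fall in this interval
A

A) Correct — this is the frequentist long-run coverage interpretation.
B) Wrong — coverage applies to intervals containing μ, not to future x̄ values.
C) Wrong — x̄ is observed and sits in the interval by construction.
D) Wrong — a CI is about the parameter μ, not individual data values.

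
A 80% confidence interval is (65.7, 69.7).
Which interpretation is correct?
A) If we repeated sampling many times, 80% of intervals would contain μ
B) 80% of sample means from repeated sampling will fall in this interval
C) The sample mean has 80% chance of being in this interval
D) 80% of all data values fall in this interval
A

A) Correct — this is the frequentist long-run coverage interpretation.
B) Wrong — coverage applies to intervals containing μ, not to future x̄ values.
C) Wrong — x̄ is observed and sits in the interval by construction.
D) Wrong — a CI is about the parameter μ, not individual data values.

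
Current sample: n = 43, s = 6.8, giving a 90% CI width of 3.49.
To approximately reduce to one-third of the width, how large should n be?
n ≈ 387

CI width ∝ 1/√n
To reduce width by factor 3, need √n to grow by 3 → need 3² = 9 times as many samples.

Current: n = 43, width = 3.49
New: n = 387, width ≈ 1.14

Width reduced by factor of 3.49/1.14 = 3.06.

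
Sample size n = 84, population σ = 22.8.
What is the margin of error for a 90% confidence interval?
Margin of error = 4.09

Margin of error = z* · σ/√n
= 1.645 · 22.8/√84
= 1.645 · 22.8/9.1652
= 4.09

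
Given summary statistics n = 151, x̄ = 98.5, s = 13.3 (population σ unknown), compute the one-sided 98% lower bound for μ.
μ ≥ 96.26

Lower bound (one-sided):
t* = 2.072 (one-sided for 98%)
Lower bound = x̄ - t* · s/√n = 98.5 - 2.072 · 13.3/√151 = 96.26

We are 98% confident that μ ≥ 96.26.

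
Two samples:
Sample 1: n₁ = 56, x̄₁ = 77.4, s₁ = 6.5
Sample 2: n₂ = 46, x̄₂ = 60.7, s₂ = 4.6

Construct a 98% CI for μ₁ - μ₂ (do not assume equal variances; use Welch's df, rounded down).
(14.09, 19.31)

Difference: x̄₁ - x̄₂ = 16.70
SE = √(s₁²/n₁ + s₂²/n₂) = √(6.5²/56 + 4.6²/46) = 1.1020
df = 97.99 → 97 (Welch–Satterthwaite, rounded down)
t* = 2.365

CI: 16.70 ± 2.365 · 1.1020 = 16.70 ± 2.61 = (14.09, 19.31)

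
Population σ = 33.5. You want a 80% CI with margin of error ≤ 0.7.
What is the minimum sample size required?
n ≥ 3765

For margin E ≤ 0.7:
n ≥ (z* · σ / E)²
n ≥ (1.282 · 33.5 / 0.7)²
n ≥ 3764.17

Minimum n = 3765 (rounding up)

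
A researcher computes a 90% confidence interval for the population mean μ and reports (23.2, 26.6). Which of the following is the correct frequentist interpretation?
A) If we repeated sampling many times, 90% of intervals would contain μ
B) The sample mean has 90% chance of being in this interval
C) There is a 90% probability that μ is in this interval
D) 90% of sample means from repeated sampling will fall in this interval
A

A) Correct — this is the frequentist long-run coverage interpretation.
B) Wrong — x̄ is observed and sits in the interval by construction.
C) Wrong — μ is fixed; the randomness lives in the interval, not in μ.
D) Wrong — coverage applies to intervals containing μ, not to future x̄ values.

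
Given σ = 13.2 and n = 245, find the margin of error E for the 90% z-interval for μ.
Margin of error = 1.39

Margin of error = z* · σ/√n
= 1.645 · 13.2/√245
= 1.645 · 13.2/15.6525
= 1.39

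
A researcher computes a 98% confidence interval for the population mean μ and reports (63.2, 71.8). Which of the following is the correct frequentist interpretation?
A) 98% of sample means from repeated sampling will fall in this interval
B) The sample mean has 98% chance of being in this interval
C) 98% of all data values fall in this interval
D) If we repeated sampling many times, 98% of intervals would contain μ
D

A) Wrong — coverage applies to intervals containing μ, not to future x̄ values.
B) Wrong — x̄ is observed and sits in the interval by construction.
C) Wrong — a CI is about the parameter μ, not individual data values.
D) Correct — this is the frequentist long-run coverage interpretation.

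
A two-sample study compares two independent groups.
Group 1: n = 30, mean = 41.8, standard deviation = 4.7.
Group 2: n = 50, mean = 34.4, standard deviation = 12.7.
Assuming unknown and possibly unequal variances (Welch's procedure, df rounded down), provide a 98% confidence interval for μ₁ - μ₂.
(2.66, 12.14)

Difference: x̄₁ - x̄₂ = 7.40
SE = √(s₁²/n₁ + s₂²/n₂) = √(4.7²/30 + 12.7²/50) = 1.9905
df = 67.94 → 67 (Welch–Satterthwaite, rounded down)
t* = 2.383

CI: 7.40 ± 2.383 · 1.9905 = 7.40 ± 4.74 = (2.66, 12.14)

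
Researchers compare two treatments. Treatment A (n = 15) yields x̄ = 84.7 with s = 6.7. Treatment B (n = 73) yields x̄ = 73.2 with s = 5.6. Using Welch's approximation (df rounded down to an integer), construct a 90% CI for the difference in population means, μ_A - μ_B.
(8.29, 14.71)

Difference: x̄₁ - x̄₂ = 11.50
SE = √(s₁²/n₁ + s₂²/n₂) = √(6.7²/15 + 5.6²/73) = 1.8499
df = 18.23 → 18 (Welch–Satterthwaite, rounded down)
t* = 1.734

CI: 11.50 ± 1.734 · 1.8499 = 11.50 ± 3.21 = (8.29, 14.71)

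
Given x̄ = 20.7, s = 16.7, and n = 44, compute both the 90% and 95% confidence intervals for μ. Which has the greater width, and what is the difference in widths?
95% CI is wider by 1.70

df = 43
90% CI: t* = 1.681, (16.47, 24.93), width = 2 · t* · s/√n = 8.46
95% CI: t* = 2.017, (15.62, 25.78), width = 2 · t* · s/√n = 10.16

The 95% CI is wider by 10.16 - 8.46 = 1.70.
Higher confidence requires a wider interval.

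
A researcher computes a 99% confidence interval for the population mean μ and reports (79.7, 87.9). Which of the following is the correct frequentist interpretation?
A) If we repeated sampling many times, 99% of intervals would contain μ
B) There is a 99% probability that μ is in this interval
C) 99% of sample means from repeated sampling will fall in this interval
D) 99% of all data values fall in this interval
A

A) Correct — this is the frequentist long-run coverage interpretation.
B) Wrong — μ is fixed; the randomness lives in the interval, not in μ.
C) Wrong — coverage applies to intervals containing μ, not to future x̄ values.
D) Wrong — a CI is about the parameter μ, not individual data values.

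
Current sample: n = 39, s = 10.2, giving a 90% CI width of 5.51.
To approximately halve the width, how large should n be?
n ≈ 156

CI width ∝ 1/√n
To reduce width by factor 2, need √n to grow by 2 → need 2² = 4 times as many samples.

Current: n = 39, width = 5.51
New: n = 156, width ≈ 2.70

Width reduced by factor of 5.51/2.70 = 2.04.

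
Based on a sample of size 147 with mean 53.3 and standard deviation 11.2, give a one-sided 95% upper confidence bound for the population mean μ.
μ ≤ 54.83

Upper bound (one-sided):
t* = 1.655 (one-sided for 95%)
Upper bound = x̄ + t* · s/√n = 53.3 + 1.655 · 11.2/√147 = 54.83

We are 95% confident that μ ≤ 54.83.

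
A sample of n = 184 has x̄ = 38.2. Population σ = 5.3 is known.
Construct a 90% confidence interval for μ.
(37.56, 38.84)

z-interval (σ known):
z* = 1.645 for 90% confidence

Margin of error = z* · σ/√n = 1.645 · 5.3/√184 = 0.64

CI: (38.2 - 0.64, 38.2 + 0.64) = (37.56, 38.84)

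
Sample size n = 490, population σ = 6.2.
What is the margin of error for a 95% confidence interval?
Margin of error = 0.55

Margin of error = z* · σ/√n
= 1.960 · 6.2/√490
= 1.960 · 6.2/22.1359
= 0.55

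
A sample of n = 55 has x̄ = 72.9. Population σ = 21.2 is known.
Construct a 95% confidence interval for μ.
(67.30, 78.50)

z-interval (σ known):
z* = 1.960 for 95% confidence

Margin of error = z* · σ/√n = 1.960 · 21.2/√55 = 5.60

CI: (72.9 - 5.60, 72.9 + 5.60) = (67.30, 78.50)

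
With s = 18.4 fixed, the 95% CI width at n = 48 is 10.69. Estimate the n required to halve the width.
n ≈ 192

CI width ∝ 1/√n
To reduce width by factor 2, need √n to grow by 2 → need 2² = 4 times as many samples.

Current: n = 48, width = 10.69
New: n = 192, width ≈ 5.24

Width reduced by factor of 10.69/5.24 = 2.04.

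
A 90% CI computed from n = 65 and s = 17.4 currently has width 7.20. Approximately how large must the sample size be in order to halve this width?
n ≈ 260

CI width ∝ 1/√n
To reduce width by factor 2, need √n to grow by 2 → need 2² = 4 times as many samples.

Current: n = 65, width = 7.20
New: n = 260, width ≈ 3.56

Width reduced by factor of 7.20/3.56 = 2.02.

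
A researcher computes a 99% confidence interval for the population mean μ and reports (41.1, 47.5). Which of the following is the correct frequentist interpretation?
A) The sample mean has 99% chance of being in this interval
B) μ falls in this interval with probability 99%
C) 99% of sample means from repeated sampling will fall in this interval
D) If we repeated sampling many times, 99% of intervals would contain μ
D

A) Wrong — x̄ is observed and sits in the interval by construction.
B) Wrong — μ is fixed; the randomness lives in the interval, not in μ.
C) Wrong — coverage applies to intervals containing μ, not to future x̄ values.
D) Correct — this is the frequentist long-run coverage interpretation.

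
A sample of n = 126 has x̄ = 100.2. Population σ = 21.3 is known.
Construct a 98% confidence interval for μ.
(95.79, 104.61)

z-interval (σ known):
z* = 2.326 for 98% confidence

Margin of error = z* · σ/√n = 2.326 · 21.3/√126 = 4.41

CI: (100.2 - 4.41, 100.2 + 4.41) = (95.79, 104.61)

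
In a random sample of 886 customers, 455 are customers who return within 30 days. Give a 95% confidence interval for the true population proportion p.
(0.481, 0.546)

Proportion CI:
p̂ = 455/886 = 0.51354
SE = √(p̂(1-p̂)/n) = √(0.51354 · 0.48646 / 886) = 0.01679

z* = 1.960
Margin = z* · SE = 1.960 · 0.01679 = 0.0329

CI: 0.51354 ± 0.0329 = (0.481, 0.546)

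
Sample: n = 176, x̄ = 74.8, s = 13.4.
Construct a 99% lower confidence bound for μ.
μ ≥ 72.43

Lower bound (one-sided):
t* = 2.348 (one-sided for 99%)
Lower bound = x̄ - t* · s/√n = 74.8 - 2.348 · 13.4/√176 = 72.43

We are 99% confident that μ ≥ 72.43.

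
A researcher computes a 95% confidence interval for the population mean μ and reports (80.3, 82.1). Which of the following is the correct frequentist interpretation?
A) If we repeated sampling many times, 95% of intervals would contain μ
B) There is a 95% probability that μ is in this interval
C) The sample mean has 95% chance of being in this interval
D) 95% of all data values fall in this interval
A

A) Correct — this is the frequentist long-run coverage interpretation.
B) Wrong — μ is fixed; the randomness lives in the interval, not in μ.
C) Wrong — x̄ is observed and sits in the interval by construction.
D) Wrong — a CI is about the parameter μ, not individual data values.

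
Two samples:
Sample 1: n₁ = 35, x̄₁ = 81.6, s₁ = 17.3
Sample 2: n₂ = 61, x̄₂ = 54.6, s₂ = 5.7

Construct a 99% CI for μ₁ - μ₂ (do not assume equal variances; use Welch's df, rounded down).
(18.83, 35.17)

Difference: x̄₁ - x̄₂ = 27.00
SE = √(s₁²/n₁ + s₂²/n₂) = √(17.3²/35 + 5.7²/61) = 3.0139
df = 38.28 → 38 (Welch–Satterthwaite, rounded down)
t* = 2.712

CI: 27.00 ± 2.712 · 3.0139 = 27.00 ± 8.17 = (18.83, 35.17)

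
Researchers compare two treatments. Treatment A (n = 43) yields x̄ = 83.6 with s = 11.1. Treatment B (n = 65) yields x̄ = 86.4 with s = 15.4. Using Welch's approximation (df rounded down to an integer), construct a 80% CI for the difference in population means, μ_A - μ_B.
(-6.09, 0.49)

Difference: x̄₁ - x̄₂ = -2.80
SE = √(s₁²/n₁ + s₂²/n₂) = √(11.1²/43 + 15.4²/65) = 2.5522
df = 105.16 → 105 (Welch–Satterthwaite, rounded down)
t* = 1.290

CI: -2.80 ± 1.290 · 2.5522 = -2.80 ± 3.29 = (-6.09, 0.49)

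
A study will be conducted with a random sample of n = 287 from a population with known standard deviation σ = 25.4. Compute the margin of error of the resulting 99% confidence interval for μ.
Margin of error = 3.86

Margin of error = z* · σ/√n
= 2.576 · 25.4/√287
= 2.576 · 25.4/16.9411
= 3.86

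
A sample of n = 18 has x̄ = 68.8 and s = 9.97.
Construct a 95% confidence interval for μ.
(63.84, 73.76)

t-interval (σ unknown):
df = n - 1 = 17
t* = 2.110 for 95% confidence

Margin of error = t* · s/√n = 2.110 · 9.97/√18 = 4.96

CI: (63.84, 73.76)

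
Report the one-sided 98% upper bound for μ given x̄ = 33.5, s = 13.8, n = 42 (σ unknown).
μ ≤ 38.02

Upper bound (one-sided):
t* = 2.121 (one-sided for 98%)
Upper bound = x̄ + t* · s/√n = 33.5 + 2.121 · 13.8/√42 = 38.02

We are 98% confident that μ ≤ 38.02.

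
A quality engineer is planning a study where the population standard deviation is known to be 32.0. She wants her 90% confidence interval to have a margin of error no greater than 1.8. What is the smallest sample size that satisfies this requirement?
n ≥ 856

For margin E ≤ 1.8:
n ≥ (z* · σ / E)²
n ≥ (1.645 · 32.0 / 1.8)²
n ≥ 855.24

Minimum n = 856 (rounding up)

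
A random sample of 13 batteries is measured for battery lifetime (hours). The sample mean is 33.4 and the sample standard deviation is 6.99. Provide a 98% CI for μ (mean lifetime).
(28.20, 38.60)

t-interval (σ unknown):
df = n - 1 = 12
t* = 2.681 for 98% confidence

Margin of error = t* · s/√n = 2.681 · 6.99/√13 = 5.20

CI: (28.20, 38.60)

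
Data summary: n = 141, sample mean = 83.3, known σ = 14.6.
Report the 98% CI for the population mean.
(80.44, 86.16)

z-interval (σ known):
z* = 2.326 for 98% confidence

Margin of error = z* · σ/√n = 2.326 · 14.6/√141 = 2.86

CI: (83.3 - 2.86, 83.3 + 2.86) = (80.44, 86.16)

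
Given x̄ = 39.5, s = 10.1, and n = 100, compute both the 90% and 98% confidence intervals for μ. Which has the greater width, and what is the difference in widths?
98% CI is wider by 1.43

df = 99
90% CI: t* = 1.660, (37.82, 41.18), width = 2 · t* · s/√n = 3.35
98% CI: t* = 2.365, (37.11, 41.89), width = 2 · t* · s/√n = 4.78

The 98% CI is wider by 4.78 - 3.35 = 1.43.
Higher confidence requires a wider interval.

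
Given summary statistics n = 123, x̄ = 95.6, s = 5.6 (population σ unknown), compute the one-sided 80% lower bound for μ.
μ ≥ 95.17

Lower bound (one-sided):
t* = 0.845 (one-sided for 80%)
Lower bound = x̄ - t* · s/√n = 95.6 - 0.845 · 5.6/√123 = 95.17

We are 80% confident that μ ≥ 95.17.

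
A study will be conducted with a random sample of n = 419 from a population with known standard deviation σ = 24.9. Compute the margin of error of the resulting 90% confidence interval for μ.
Margin of error = 2.00

Margin of error = z* · σ/√n
= 1.645 · 24.9/√419
= 1.645 · 24.9/20.4695
= 2.00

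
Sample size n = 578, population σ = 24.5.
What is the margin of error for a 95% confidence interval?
Margin of error = 2.00

Margin of error = z* · σ/√n
= 1.960 · 24.5/√578
= 1.960 · 24.5/24.0416
= 2.00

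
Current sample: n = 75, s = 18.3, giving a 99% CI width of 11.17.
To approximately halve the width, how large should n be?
n ≈ 300

CI width ∝ 1/√n
To reduce width by factor 2, need √n to grow by 2 → need 2² = 4 times as many samples.

Current: n = 75, width = 11.17
New: n = 300, width ≈ 5.48

Width reduced by factor of 11.17/5.48 = 2.04.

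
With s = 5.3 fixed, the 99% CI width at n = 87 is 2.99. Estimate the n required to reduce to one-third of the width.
n ≈ 783

CI width ∝ 1/√n
To reduce width by factor 3, need √n to grow by 3 → need 3² = 9 times as many samples.

Current: n = 87, width = 2.99
New: n = 783, width ≈ 0.98

Width reduced by factor of 2.99/0.98 = 3.05.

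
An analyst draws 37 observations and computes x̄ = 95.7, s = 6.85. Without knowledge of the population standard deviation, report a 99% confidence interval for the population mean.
(92.64, 98.76)

t-interval (σ unknown):
df = n - 1 = 36
t* = 2.719 for 99% confidence

Margin of error = t* · s/√n = 2.719 · 6.85/√37 = 3.06

CI: (92.64, 98.76)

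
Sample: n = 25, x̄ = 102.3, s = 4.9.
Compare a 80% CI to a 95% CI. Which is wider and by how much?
95% CI is wider by 1.47

df = 24
80% CI: t* = 1.318, (101.01, 103.59), width = 2 · t* · s/√n = 2.58
95% CI: t* = 2.064, (100.28, 104.32), width = 2 · t* · s/√n = 4.05

The 95% CI is wider by 4.05 - 2.58 = 1.47.
Higher confidence requires a wider interval.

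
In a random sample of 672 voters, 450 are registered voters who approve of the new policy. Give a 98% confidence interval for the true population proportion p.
(0.627, 0.712)

Proportion CI:
p̂ = 450/672 = 0.66964
SE = √(p̂(1-p̂)/n) = √(0.66964 · 0.33036 / 672) = 0.01814

z* = 2.326
Margin = z* · SE = 2.326 · 0.01814 = 0.0422

CI: 0.66964 ± 0.0422 = (0.627, 0.712)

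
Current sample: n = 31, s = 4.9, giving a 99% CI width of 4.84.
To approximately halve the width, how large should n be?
n ≈ 124

CI width ∝ 1/√n
To reduce width by factor 2, need √n to grow by 2 → need 2² = 4 times as many samples.

Current: n = 31, width = 4.84
New: n = 124, width ≈ 2.30

Width reduced by factor of 4.84/2.30 = 2.10.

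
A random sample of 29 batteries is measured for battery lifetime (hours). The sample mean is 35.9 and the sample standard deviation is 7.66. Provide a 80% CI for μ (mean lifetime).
(34.03, 37.77)

t-interval (σ unknown):
df = n - 1 = 28
t* = 1.313 for 80% confidence

Margin of error = t* · s/√n = 1.313 · 7.66/√29 = 1.87

CI: (34.03, 37.77)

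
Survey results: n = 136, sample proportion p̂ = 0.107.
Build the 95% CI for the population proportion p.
(0.055, 0.159)

Proportion CI:
SE = √(p̂(1-p̂)/n) = √(0.107 · 0.893 / 136) = 0.02651

z* = 1.960
Margin = z* · SE = 1.960 · 0.02651 = 0.0520

CI: 0.107 ± 0.0520 = (0.055, 0.159)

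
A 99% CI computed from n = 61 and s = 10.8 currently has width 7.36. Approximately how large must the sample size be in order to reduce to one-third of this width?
n ≈ 549

CI width ∝ 1/√n
To reduce width by factor 3, need √n to grow by 3 → need 3² = 9 times as many samples.

Current: n = 61, width = 7.36
New: n = 549, width ≈ 2.38

Width reduced by factor of 7.36/2.38 = 3.09.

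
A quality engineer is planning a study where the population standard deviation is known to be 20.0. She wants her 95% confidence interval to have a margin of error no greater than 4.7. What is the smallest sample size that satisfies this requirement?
n ≥ 70

For margin E ≤ 4.7:
n ≥ (z* · σ / E)²
n ≥ (1.960 · 20.0 / 4.7)²
n ≥ 69.56

Minimum n = 70 (rounding up)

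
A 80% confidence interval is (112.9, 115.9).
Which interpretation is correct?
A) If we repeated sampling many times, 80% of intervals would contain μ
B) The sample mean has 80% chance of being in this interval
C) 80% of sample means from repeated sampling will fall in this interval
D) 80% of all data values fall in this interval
A

A) Correct — this is the frequentist long-run coverage interpretation.
B) Wrong — x̄ is observed and sits in the interval by construction.
C) Wrong — coverage applies to intervals containing μ, not to future x̄ values.
D) Wrong — a CI is about the parameter μ, not individual data values.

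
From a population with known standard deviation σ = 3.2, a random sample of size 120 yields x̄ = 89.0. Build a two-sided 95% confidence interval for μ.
(88.43, 89.57)

z-interval (σ known):
z* = 1.960 for 95% confidence

Margin of error = z* · σ/√n = 1.960 · 3.2/√120 = 0.57

CI: (89.0 - 0.57, 89.0 + 0.57) = (88.43, 89.57)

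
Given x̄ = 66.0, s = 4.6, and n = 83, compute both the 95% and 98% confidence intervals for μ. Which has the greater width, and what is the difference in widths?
98% CI is wider by 0.39

df = 82
95% CI: t* = 1.989, (65.00, 67.00), width = 2 · t* · s/√n = 2.01
98% CI: t* = 2.373, (64.80, 67.20), width = 2 · t* · s/√n = 2.40

The 98% CI is wider by 2.40 - 2.01 = 0.39.
Higher confidence requires a wider interval.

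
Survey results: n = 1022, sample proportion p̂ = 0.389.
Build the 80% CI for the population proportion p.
(0.369, 0.409)

Proportion CI:
SE = √(p̂(1-p̂)/n) = √(0.389 · 0.611 / 1022) = 0.01525

z* = 1.282
Margin = z* · SE = 1.282 · 0.01525 = 0.0196

CI: 0.389 ± 0.0196 = (0.369, 0.409)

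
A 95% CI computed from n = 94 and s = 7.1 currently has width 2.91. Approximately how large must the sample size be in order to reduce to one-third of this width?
n ≈ 846

CI width ∝ 1/√n
To reduce width by factor 3, need √n to grow by 3 → need 3² = 9 times as many samples.

Current: n = 94, width = 2.91
New: n = 846, width ≈ 0.96

Width reduced by factor of 2.91/0.96 = 3.03.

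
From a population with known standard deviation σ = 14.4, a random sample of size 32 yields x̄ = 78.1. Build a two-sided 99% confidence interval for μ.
(71.54, 84.66)

z-interval (σ known):
z* = 2.576 for 99% confidence

Margin of error = z* · σ/√n = 2.576 · 14.4/√32 = 6.56

CI: (78.1 - 6.56, 78.1 + 6.56) = (71.54, 84.66)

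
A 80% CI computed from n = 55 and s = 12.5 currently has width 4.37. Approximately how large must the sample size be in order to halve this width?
n ≈ 220

CI width ∝ 1/√n
To reduce width by factor 2, need √n to grow by 2 → need 2² = 4 times as many samples.

Current: n = 55, width = 4.37
New: n = 220, width ≈ 2.17

Width reduced by factor of 4.37/2.17 = 2.01.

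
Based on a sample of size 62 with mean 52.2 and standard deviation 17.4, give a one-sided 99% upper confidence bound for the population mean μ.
μ ≤ 57.48

Upper bound (one-sided):
t* = 2.389 (one-sided for 99%)
Upper bound = x̄ + t* · s/√n = 52.2 + 2.389 · 17.4/√62 = 57.48

We are 99% confident that μ ≤ 57.48.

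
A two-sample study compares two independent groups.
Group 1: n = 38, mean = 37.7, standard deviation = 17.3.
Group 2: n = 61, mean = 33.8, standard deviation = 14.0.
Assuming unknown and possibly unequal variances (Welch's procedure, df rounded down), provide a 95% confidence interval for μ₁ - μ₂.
(-2.75, 10.55)

Difference: x̄₁ - x̄₂ = 3.90
SE = √(s₁²/n₁ + s₂²/n₂) = √(17.3²/38 + 14.0²/61) = 3.3300
df = 66.52 → 66 (Welch–Satterthwaite, rounded down)
t* = 1.997

CI: 3.90 ± 1.997 · 3.3300 = 3.90 ± 6.65 = (-2.75, 10.55)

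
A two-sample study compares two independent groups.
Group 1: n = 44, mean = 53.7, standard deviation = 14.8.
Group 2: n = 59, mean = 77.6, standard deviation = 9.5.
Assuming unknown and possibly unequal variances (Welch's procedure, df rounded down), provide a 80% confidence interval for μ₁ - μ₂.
(-27.20, -20.60)

Difference: x̄₁ - x̄₂ = -23.90
SE = √(s₁²/n₁ + s₂²/n₂) = √(14.8²/44 + 9.5²/59) = 2.5510
df = 68.68 → 68 (Welch–Satterthwaite, rounded down)
t* = 1.294

CI: -23.90 ± 1.294 · 2.5510 = -23.90 ± 3.30 = (-27.20, -20.60)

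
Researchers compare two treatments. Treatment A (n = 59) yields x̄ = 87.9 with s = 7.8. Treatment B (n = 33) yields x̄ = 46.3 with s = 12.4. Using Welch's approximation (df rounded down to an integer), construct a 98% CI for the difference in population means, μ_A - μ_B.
(35.85, 47.35)

Difference: x̄₁ - x̄₂ = 41.60
SE = √(s₁²/n₁ + s₂²/n₂) = √(7.8²/59 + 12.4²/33) = 2.3855
df = 46.48 → 46 (Welch–Satterthwaite, rounded down)
t* = 2.410

CI: 41.60 ± 2.410 · 2.3855 = 41.60 ± 5.75 = (35.85, 47.35)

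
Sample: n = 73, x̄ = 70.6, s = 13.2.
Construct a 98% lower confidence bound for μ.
μ ≥ 67.37

Lower bound (one-sided):
t* = 2.092 (one-sided for 98%)
Lower bound = x̄ - t* · s/√n = 70.6 - 2.092 · 13.2/√73 = 67.37

We are 98% confident that μ ≥ 67.37.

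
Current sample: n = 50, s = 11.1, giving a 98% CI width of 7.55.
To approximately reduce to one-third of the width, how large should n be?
n ≈ 450

CI width ∝ 1/√n
To reduce width by factor 3, need √n to grow by 3 → need 3² = 9 times as many samples.

Current: n = 50, width = 7.55
New: n = 450, width ≈ 2.44

Width reduced by factor of 7.55/2.44 = 3.09.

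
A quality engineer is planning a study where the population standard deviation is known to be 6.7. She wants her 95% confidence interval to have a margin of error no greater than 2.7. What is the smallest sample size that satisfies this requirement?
n ≥ 24

For margin E ≤ 2.7:
n ≥ (z* · σ / E)²
n ≥ (1.960 · 6.7 / 2.7)²
n ≥ 23.66

Minimum n = 24 (rounding up)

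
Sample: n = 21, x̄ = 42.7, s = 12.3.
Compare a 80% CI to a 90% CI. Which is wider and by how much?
90% CI is wider by 2.15

df = 20
80% CI: t* = 1.325, (39.14, 46.26), width = 2 · t* · s/√n = 7.11
90% CI: t* = 1.725, (38.07, 47.33), width = 2 · t* · s/√n = 9.26

The 90% CI is wider by 9.26 - 7.11 = 2.15.
Higher confidence requires a wider interval.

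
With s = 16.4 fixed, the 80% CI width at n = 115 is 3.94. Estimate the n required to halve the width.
n ≈ 460

CI width ∝ 1/√n
To reduce width by factor 2, need √n to grow by 2 → need 2² = 4 times as many samples.

Current: n = 115, width = 3.94
New: n = 460, width ≈ 1.96

Width reduced by factor of 3.94/1.96 = 2.01.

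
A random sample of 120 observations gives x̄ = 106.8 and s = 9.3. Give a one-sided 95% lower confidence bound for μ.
μ ≥ 105.39

Lower bound (one-sided):
t* = 1.658 (one-sided for 95%)
Lower bound = x̄ - t* · s/√n = 106.8 - 1.658 · 9.3/√120 = 105.39

We are 95% confident that μ ≥ 105.39.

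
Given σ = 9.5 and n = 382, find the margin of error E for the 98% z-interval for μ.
Margin of error = 1.13

Margin of error = z* · σ/√n
= 2.326 · 9.5/√382
= 2.326 · 9.5/19.5448
= 1.13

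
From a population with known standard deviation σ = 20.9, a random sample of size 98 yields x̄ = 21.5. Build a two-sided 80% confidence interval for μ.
(18.79, 24.21)

z-interval (σ known):
z* = 1.282 for 80% confidence

Margin of error = z* · σ/√n = 1.282 · 20.9/√98 = 2.71

CI: (21.5 - 2.71, 21.5 + 2.71) = (18.79, 24.21)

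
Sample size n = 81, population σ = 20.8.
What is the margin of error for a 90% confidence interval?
Margin of error = 3.80

Margin of error = z* · σ/√n
= 1.645 · 20.8/√81
= 1.645 · 20.8/9.0000
= 3.80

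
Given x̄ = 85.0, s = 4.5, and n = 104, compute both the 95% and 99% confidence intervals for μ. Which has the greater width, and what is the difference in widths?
99% CI is wider by 0.57

df = 103
95% CI: t* = 1.983, (84.12, 85.88), width = 2 · t* · s/√n = 1.75
99% CI: t* = 2.624, (83.84, 86.16), width = 2 · t* · s/√n = 2.32

The 99% CI is wider by 2.32 - 1.75 = 0.57.
Higher confidence requires a wider interval.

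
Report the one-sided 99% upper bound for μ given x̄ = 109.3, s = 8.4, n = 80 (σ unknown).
μ ≤ 111.53

Upper bound (one-sided):
t* = 2.374 (one-sided for 99%)
Upper bound = x̄ + t* · s/√n = 109.3 + 2.374 · 8.4/√80 = 111.53

We are 99% confident that μ ≤ 111.53.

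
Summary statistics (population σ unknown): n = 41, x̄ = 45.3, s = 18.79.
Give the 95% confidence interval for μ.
(39.37, 51.23)

t-interval (σ unknown):
df = n - 1 = 40
t* = 2.021 for 95% confidence

Margin of error = t* · s/√n = 2.021 · 18.79/√41 = 5.93

CI: (39.37, 51.23)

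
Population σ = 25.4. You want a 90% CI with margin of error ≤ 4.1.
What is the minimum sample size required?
n ≥ 104

For margin E ≤ 4.1:
n ≥ (z* · σ / E)²
n ≥ (1.645 · 25.4 / 4.1)²
n ≥ 103.86

Minimum n = 104 (rounding up)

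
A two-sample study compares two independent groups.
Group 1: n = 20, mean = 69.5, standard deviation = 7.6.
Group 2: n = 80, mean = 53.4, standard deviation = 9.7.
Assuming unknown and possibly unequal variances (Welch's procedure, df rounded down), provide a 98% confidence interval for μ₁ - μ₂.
(11.19, 21.01)

Difference: x̄₁ - x̄₂ = 16.10
SE = √(s₁²/n₁ + s₂²/n₂) = √(7.6²/20 + 9.7²/80) = 2.0160
df = 36.18 → 36 (Welch–Satterthwaite, rounded down)
t* = 2.434

CI: 16.10 ± 2.434 · 2.0160 = 16.10 ± 4.91 = (11.19, 21.01)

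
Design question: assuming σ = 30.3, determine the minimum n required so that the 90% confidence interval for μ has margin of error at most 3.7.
n ≥ 182

For margin E ≤ 3.7:
n ≥ (z* · σ / E)²
n ≥ (1.645 · 30.3 / 3.7)²
n ≥ 181.47

Minimum n = 182 (rounding up)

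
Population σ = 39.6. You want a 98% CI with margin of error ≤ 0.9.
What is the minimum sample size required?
n ≥ 10475

For margin E ≤ 0.9:
n ≥ (z* · σ / E)²
n ≥ (2.326 · 39.6 / 0.9)²
n ≥ 10474.29

Minimum n = 10475 (rounding up)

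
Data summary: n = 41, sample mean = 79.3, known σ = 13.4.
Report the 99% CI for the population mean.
(73.91, 84.69)

z-interval (σ known):
z* = 2.576 for 99% confidence

Margin of error = z* · σ/√n = 2.576 · 13.4/√41 = 5.39

CI: (79.3 - 5.39, 79.3 + 5.39) = (73.91, 84.69)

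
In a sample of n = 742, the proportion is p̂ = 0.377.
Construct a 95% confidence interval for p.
(0.342, 0.412)

Proportion CI:
SE = √(p̂(1-p̂)/n) = √(0.377 · 0.623 / 742) = 0.01779

z* = 1.960
Margin = z* · SE = 1.960 · 0.01779 = 0.0349

CI: 0.377 ± 0.0349 = (0.342, 0.412)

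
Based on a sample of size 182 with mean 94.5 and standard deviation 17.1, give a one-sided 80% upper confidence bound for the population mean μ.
μ ≤ 95.57

Upper bound (one-sided):
t* = 0.844 (one-sided for 80%)
Upper bound = x̄ + t* · s/√n = 94.5 + 0.844 · 17.1/√182 = 95.57

We are 80% confident that μ ≤ 95.57.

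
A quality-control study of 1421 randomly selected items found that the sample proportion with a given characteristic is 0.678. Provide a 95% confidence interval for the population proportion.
(0.654, 0.702)

Proportion CI:
SE = √(p̂(1-p̂)/n) = √(0.678 · 0.322 / 1421) = 0.01239

z* = 1.960
Margin = z* · SE = 1.960 · 0.01239 = 0.0243

CI: 0.678 ± 0.0243 = (0.654, 0.702)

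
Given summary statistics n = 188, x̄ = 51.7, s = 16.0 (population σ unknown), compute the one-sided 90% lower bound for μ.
μ ≥ 50.20

Lower bound (one-sided):
t* = 1.286 (one-sided for 90%)
Lower bound = x̄ - t* · s/√n = 51.7 - 1.286 · 16.0/√188 = 50.20

We are 90% confident that μ ≥ 50.20.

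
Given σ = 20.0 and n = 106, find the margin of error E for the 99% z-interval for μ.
Margin of error = 5.00

Margin of error = z* · σ/√n
= 2.576 · 20.0/√106
= 2.576 · 20.0/10.2956
= 5.00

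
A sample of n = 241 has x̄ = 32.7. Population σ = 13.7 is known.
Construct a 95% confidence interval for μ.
(30.97, 34.43)

z-interval (σ known):
z* = 1.960 for 95% confidence

Margin of error = z* · σ/√n = 1.960 · 13.7/√241 = 1.73

CI: (32.7 - 1.73, 32.7 + 1.73) = (30.97, 34.43)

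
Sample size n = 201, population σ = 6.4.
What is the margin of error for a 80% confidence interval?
Margin of error = 0.58

Margin of error = z* · σ/√n
= 1.282 · 6.4/√201
= 1.282 · 6.4/14.1774
= 0.58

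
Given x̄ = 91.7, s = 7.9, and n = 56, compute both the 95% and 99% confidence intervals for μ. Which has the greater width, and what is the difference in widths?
99% CI is wider by 1.40

df = 55
95% CI: t* = 2.004, (89.58, 93.82), width = 2 · t* · s/√n = 4.23
99% CI: t* = 2.668, (88.88, 94.52), width = 2 · t* · s/√n = 5.63

The 99% CI is wider by 5.63 - 4.23 = 1.40.
Higher confidence requires a wider interval.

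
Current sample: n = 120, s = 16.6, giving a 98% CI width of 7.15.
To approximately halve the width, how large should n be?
n ≈ 480

CI width ∝ 1/√n
To reduce width by factor 2, need √n to grow by 2 → need 2² = 4 times as many samples.

Current: n = 120, width = 7.15
New: n = 480, width ≈ 3.54

Width reduced by factor of 7.15/3.54 = 2.02.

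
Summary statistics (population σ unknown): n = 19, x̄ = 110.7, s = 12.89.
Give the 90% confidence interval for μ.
(105.57, 115.83)

t-interval (σ unknown):
df = n - 1 = 18
t* = 1.734 for 90% confidence

Margin of error = t* · s/√n = 1.734 · 12.89/√19 = 5.13

CI: (105.57, 115.83)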